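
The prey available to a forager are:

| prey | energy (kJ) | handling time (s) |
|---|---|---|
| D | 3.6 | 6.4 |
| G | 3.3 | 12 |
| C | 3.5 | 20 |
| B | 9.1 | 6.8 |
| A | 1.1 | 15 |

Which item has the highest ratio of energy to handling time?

B

Profitability E/h (kJ/s): D = 3.6/6.4 = 0.562, G = 3.3/12 = 0.275, C = 3.5/20 = 0.175, B = 9.1/6.8 = 1.34, A = 1.1/15 = 0.0733.
Ranked: B > D > G > C > A.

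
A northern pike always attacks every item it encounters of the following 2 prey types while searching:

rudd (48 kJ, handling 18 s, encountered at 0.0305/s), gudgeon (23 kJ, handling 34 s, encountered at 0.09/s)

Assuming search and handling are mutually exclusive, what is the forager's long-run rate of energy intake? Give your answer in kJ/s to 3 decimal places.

R = Σλ_iE_i / (1 + Σλ_ih_i)
Numerator: 0.0305×48 + 0.09×23 = 3.534
Denominator: 1 + 0.0305×18 + 0.09×34 = 4.609
R = 3.534/4.609 = 0.7668 kJ/s

0.767 kJ/s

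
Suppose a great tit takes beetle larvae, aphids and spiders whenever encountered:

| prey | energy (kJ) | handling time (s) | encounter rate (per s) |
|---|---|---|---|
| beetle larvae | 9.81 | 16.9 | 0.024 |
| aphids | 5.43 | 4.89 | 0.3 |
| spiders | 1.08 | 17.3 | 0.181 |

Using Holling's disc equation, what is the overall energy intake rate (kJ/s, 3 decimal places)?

R = Σλ_iE_i / (1 + Σλ_ih_i)
Numerator: 0.024×9.81 + 0.3×5.43 + 0.181×1.08 = 2.06
Denominator: 1 + 0.024×16.9 + 0.3×4.89 + 0.181×17.3 = 6.004
R = 2.06/6.004 = 0.3431 kJ/s

0.343 kJ/s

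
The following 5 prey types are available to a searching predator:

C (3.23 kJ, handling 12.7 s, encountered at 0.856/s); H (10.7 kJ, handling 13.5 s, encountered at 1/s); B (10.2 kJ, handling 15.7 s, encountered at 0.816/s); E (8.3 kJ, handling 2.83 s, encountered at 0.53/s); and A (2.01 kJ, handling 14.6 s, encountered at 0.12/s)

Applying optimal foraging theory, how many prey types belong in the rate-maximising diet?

1

Rank by E/h (kJ/s): E 2.93, H 0.793, B 0.65, C 0.254, A 0.138. Include each in turn until the next type's E/h falls below the running intake rate.
Rate on top 1: 1.76. H: 0.793 < 1.76 → exclude; stop.
Optimal diet: E — 1 of 5 types.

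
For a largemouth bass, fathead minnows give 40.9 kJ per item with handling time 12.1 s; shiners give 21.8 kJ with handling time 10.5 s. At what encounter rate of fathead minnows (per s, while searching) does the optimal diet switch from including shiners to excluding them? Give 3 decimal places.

0.132 per s

Drop shiners once their profitability E₂/h₂ falls below the rate achievable on fathead minnows alone: E₂/h₂ = λE₁/(1 + λh₁).
Solve for λ: λE₁h₂ = E₂(1 + λh₁) → λ(E₁h₂ − E₂h₁) = E₂ → λ = E₂/(E₁h₂ − E₂h₁).
λ = 21.8/(40.9×10.5 − 21.8×12.1) = 21.8/165.7 = 0.1316 per s.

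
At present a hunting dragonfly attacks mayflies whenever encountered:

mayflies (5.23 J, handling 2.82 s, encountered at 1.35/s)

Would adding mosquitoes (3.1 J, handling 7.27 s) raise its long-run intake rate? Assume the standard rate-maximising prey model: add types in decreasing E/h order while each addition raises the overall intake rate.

No

Current rate: (1.35×5.23)/(1 + 1.35×2.82) = 1.469 J/s.
Profitability of mosquitoes: 3.1/7.27 = 0.4264 J/s.
0.4264 < 1.469, so adding mosquitoes would lower the average — exclude it.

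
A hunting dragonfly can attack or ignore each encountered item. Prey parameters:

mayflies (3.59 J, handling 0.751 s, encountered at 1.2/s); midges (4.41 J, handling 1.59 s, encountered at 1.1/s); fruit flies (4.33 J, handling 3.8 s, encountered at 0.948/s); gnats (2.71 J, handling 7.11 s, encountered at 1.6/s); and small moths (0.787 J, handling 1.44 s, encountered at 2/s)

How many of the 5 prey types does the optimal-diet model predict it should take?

Profitabilities (E/h, J/s): mayflies 4.78, midges 2.77, fruit flies 1.14, small moths 0.547, gnats 0.381. Add prey in this order while the next type's profitability exceeds the intake rate on those already taken.
Rate on top 1: 2.266. midges: 2.77 > 2.266 → include.
Rate on top 2: 2.509. fruit flies: 1.14 < 2.509 → exclude; stop.
Optimal diet: mayflies, midges — 2 of 5 types.

2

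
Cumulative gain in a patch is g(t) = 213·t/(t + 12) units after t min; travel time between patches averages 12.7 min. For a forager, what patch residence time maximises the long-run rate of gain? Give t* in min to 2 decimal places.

12.35 min

Optimal t* satisfies g'(t*) = g(t*)/(T + t*).
g'(t) = 213·12/(t + 12)². Setting 213·12/(t+12)² = 213t/[(t+12)(12.7+t)] gives 12(12.7+t) = t(t+12), so t² = 12×12.7 = 152.4.
t* = √152.4 = 12.35 min.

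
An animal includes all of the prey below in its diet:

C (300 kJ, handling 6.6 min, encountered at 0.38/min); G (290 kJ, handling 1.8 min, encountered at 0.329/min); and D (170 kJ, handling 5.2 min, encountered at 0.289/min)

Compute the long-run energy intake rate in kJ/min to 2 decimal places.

R = Σλ_iE_i / (1 + Σλ_ih_i)
Numerator: 0.38×300 + 0.329×290 + 0.289×170 = 258.5
Denominator: 1 + 0.38×6.6 + 0.329×1.8 + 0.289×5.2 = 5.603
R = 258.5/5.603 = 46.14 kJ/min

46.14 kJ/min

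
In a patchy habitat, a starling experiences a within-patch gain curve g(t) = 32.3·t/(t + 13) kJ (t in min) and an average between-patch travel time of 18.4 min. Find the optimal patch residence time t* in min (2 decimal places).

15.47 min

Optimal t* satisfies g'(t*) = g(t*)/(T + t*).
g'(t) = 32.3·13/(t + 13)². Setting 32.3·13/(t+13)² = 32.3t/[(t+13)(18.4+t)] gives 13(18.4+t) = t(t+13), so t² = 13×18.4 = 239.2.
t* = √239.2 = 15.47 min.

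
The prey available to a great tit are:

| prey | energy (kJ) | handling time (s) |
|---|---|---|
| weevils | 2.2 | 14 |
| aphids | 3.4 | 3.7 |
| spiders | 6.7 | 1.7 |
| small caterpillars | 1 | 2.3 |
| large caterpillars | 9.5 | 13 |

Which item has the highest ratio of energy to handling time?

In descending order of E/h:
spiders: 6.7/1.7 = 3.94 kJ/s
aphids: 3.4/3.7 = 0.919 kJ/s
large caterpillars: 9.5/13 = 0.731 kJ/s
small caterpillars: 1/2.3 = 0.435 kJ/s
weevils: 2.2/14 = 0.157 kJ/s

spiders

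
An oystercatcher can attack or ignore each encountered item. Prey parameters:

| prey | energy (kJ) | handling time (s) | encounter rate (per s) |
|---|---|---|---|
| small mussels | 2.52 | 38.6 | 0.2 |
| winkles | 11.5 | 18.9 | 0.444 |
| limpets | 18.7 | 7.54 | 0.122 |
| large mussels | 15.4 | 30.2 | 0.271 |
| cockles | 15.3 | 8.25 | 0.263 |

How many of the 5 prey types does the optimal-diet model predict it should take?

Profitabilities (E/h, kJ/s): limpets 2.48, cockles 1.85, winkles 0.608, large mussels 0.51, small mussels 0.0653. Add prey in this order while the next type's profitability exceeds the intake rate on those already taken.
Rate on top 1: 1.188. cockles: 1.85 > 1.188 → include.
Rate on top 2: 1.542. winkles: 0.608 < 1.542 → exclude; stop.
Optimal diet: limpets, cockles — 2 of 5 types.

2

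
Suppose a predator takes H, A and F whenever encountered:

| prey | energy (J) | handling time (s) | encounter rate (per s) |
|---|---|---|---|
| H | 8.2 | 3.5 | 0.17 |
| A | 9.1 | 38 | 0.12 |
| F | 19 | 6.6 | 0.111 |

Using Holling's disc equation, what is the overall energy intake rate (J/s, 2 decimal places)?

0.67 J/s

Energy encountered per unit search time: 0.17×8.2 + 0.12×9.1 + 0.111×19 = 4.595 J/s.
Handling time per unit search time: 0.17×3.5 + 0.12×38 + 0.111×6.6 = 5.888.
Rate = 4.595/(1 + 5.888) = 0.6671 J/s.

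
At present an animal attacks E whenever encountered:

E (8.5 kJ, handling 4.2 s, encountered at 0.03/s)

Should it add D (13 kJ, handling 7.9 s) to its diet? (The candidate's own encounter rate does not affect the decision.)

Yes

Current rate: (0.03×8.5)/(1 + 0.03×4.2) = 0.2265 kJ/s.
D: E/h = 13/7.9 = 1.646 kJ/s.
1.646 > 0.2265, so adding D raises the average — include it.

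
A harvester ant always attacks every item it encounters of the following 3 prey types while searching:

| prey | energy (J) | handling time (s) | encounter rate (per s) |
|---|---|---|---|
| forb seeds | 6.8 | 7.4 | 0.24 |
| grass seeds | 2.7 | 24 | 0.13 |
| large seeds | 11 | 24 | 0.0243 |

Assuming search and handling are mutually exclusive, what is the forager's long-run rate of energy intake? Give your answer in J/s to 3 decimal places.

R = (0.24×6.8 + 0.13×2.7 + 0.0243×11) / (1 + 0.24×7.4 + 0.13×24 + 0.0243×24) = 2.25/6.479 = 0.3473 J/s.

0.347 J/s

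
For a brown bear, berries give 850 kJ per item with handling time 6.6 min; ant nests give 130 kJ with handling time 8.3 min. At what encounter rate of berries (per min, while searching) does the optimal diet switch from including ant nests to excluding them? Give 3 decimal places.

The zero-one rule: include ant nests iff E₂/h₂ > λE₁/(1+λh₁). Equality gives the switch point.
λE₁h₂ = E₂ + λE₂h₁ ⇒ λ = E₂/(E₁h₂ − E₂h₁) = 130/(7055 − 858) = 0.02098 per min.

0.021 per min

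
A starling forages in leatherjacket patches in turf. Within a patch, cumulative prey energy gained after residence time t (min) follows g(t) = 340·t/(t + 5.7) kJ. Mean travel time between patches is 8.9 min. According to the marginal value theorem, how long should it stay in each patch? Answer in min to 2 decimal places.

By the marginal value theorem, leave when the instantaneous gain rate g'(t) equals the habitat-wide average g(t)/(T + t).
g'(t) = 340·5.7/(t + 5.7)². Setting 340·5.7/(t+5.7)² = 340t/[(t+5.7)(8.9+t)] gives 5.7(8.9+t) = t(t+5.7), so t² = 5.7×8.9 = 50.73.
t* = √50.73 = 7.122 min.

7.12 min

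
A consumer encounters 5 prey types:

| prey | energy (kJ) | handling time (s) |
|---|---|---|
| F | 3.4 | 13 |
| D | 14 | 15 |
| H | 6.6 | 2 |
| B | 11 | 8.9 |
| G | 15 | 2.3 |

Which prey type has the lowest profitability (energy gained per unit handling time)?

In descending order of E/h:
G: 15/2.3 = 6.52 kJ/s
H: 6.6/2 = 3.3 kJ/s
B: 11/8.9 = 1.24 kJ/s
D: 14/15 = 0.933 kJ/s
F: 3.4/13 = 0.262 kJ/s

F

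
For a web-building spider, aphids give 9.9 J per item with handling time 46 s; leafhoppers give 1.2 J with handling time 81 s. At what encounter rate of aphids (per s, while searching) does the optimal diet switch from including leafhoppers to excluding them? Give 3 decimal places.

0.002 per s

Drop leafhoppers once their profitability E₂/h₂ falls below the rate achievable on aphids alone: E₂/h₂ = λE₁/(1 + λh₁).
Solve for λ: λE₁h₂ = E₂(1 + λh₁) → λ(E₁h₂ − E₂h₁) = E₂ → λ = E₂/(E₁h₂ − E₂h₁).
λ = 1.2/(9.9×81 − 1.2×46) = 1.2/746.7 = 0.001607 per s.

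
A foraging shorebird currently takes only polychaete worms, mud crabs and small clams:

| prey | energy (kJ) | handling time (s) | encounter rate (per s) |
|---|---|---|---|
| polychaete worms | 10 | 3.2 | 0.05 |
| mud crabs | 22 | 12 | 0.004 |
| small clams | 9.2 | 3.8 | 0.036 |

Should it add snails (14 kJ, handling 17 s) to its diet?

Yes

Intake rate on the current diet: R = (0.05×10 + 0.004×22 + 0.036×9.2) / (1 + 0.05×3.2 + 0.004×12 + 0.036×3.8) = 0.9192/1.345 = 0.6835 kJ/s.
snails: E/h = 14/17 = 0.8235 kJ/s.
0.8235 > 0.6835, so adding snails raises the average — include it.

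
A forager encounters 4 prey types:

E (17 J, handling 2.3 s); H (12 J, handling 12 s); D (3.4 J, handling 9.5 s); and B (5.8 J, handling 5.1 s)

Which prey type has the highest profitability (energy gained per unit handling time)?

E

Profitability E/h (J/s): E = 17/2.3 = 7.39, H = 12/12 = 1, D = 3.4/9.5 = 0.358, B = 5.8/5.1 = 1.14.
Ranked: E > B > H > D.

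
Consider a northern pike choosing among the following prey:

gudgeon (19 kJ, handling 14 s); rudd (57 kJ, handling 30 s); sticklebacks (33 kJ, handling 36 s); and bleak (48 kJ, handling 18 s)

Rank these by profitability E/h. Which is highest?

bleak

In descending order of E/h:
bleak: 48/18 = 2.67 kJ/s
rudd: 57/30 = 1.9 kJ/s
gudgeon: 19/14 = 1.36 kJ/s
sticklebacks: 33/36 = 0.917 kJ/s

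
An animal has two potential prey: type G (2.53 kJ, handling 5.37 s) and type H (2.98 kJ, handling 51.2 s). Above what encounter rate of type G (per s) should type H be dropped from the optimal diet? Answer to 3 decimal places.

0.026 per s

The zero-one rule: include type H iff E₂/h₂ > λE₁/(1+λh₁). Equality gives the switch point.
λE₁h₂ = E₂ + λE₂h₁ ⇒ λ = E₂/(E₁h₂ − E₂h₁) = 2.98/(129.5 − 16) = 0.02625 per s.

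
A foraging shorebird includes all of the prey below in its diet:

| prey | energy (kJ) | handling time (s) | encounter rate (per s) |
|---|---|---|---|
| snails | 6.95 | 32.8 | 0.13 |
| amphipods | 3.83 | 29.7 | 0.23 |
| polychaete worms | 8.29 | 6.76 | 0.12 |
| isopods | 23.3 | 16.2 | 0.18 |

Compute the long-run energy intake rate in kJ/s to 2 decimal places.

0.44 kJ/s

R = (0.13×6.95 + 0.23×3.83 + 0.12×8.29 + 0.18×23.3) / (1 + 0.13×32.8 + 0.23×29.7 + 0.12×6.76 + 0.18×16.2) = 6.973/15.82 = 0.4407 kJ/s.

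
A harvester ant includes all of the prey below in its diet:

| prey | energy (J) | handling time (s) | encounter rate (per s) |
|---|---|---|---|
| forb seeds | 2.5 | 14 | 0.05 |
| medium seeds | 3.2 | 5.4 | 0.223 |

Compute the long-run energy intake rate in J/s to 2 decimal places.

0.29 J/s

R = (0.05×2.5 + 0.223×3.2) / (1 + 0.05×14 + 0.223×5.4) = 0.8386/2.904 = 0.2888 J/s.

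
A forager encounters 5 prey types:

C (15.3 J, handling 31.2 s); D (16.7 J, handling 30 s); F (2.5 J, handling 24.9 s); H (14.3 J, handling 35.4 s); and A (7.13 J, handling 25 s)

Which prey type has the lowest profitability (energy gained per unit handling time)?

Profitability E/h (J/s): C = 15.3/31.2 = 0.49, D = 16.7/30 = 0.557, F = 2.5/24.9 = 0.1, H = 14.3/35.4 = 0.404, A = 7.13/25 = 0.285.
Ranked: D > C > H > A > F.

F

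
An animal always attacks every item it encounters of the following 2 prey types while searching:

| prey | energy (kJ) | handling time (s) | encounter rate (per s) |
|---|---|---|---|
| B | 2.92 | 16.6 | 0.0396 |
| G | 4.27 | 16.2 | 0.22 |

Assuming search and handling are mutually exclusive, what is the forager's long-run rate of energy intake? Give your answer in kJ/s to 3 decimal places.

0.202 kJ/s

R = Σλ_iE_i / (1 + Σλ_ih_i)
Numerator: 0.0396×2.92 + 0.22×4.27 = 1.055
Denominator: 1 + 0.0396×16.6 + 0.22×16.2 = 5.221
R = 1.055/5.221 = 0.2021 kJ/s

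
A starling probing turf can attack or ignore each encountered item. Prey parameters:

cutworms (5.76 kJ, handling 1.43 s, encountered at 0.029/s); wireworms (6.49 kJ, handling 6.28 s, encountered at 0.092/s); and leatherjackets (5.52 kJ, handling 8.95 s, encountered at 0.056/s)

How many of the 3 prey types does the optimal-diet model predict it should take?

3

Profitabilities (E/h, kJ/s): cutworms 4.03, wireworms 1.03, leatherjackets 0.617. Add prey in this order while the next type's profitability exceeds the intake rate on those already taken.
Rate on top 1: 0.1604. wireworms: 1.03 > 0.1604 → include.
Rate on top 2: 0.4719. leatherjackets: 0.617 > 0.4719 → include.
Optimal diet: cutworms, wireworms, leatherjackets — 3 of 3 types.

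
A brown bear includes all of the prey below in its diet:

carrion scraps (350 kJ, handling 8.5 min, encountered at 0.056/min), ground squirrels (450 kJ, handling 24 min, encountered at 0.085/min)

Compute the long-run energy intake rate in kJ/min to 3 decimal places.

16.453 kJ/min

R = Σλ_iE_i / (1 + Σλ_ih_i)
Numerator: 0.056×350 + 0.085×450 = 57.85
Denominator: 1 + 0.056×8.5 + 0.085×24 = 3.516
R = 57.85/3.516 = 16.45 kJ/min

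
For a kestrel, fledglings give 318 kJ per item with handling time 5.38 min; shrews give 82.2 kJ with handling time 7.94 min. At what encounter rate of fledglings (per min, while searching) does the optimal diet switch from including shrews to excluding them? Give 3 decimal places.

0.039 per min

The zero-one rule: include shrews iff E₂/h₂ > λE₁/(1+λh₁). Equality gives the switch point.
λE₁h₂ = E₂ + λE₂h₁ ⇒ λ = E₂/(E₁h₂ − E₂h₁) = 82.2/(2525 − 442.2) = 0.03947 per min.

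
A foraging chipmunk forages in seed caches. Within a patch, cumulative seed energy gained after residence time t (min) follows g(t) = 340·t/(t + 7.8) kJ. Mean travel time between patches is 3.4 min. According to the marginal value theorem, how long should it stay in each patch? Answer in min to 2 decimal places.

By the marginal value theorem, leave when the instantaneous gain rate g'(t) equals the habitat-wide average g(t)/(T + t).
g'(t) = 340·7.8/(t + 7.8)². Setting 340·7.8/(t+7.8)² = 340t/[(t+7.8)(3.4+t)] gives 7.8(3.4+t) = t(t+7.8), so t² = 7.8×3.4 = 26.52.
t* = √26.52 = 5.15 min.

5.15 min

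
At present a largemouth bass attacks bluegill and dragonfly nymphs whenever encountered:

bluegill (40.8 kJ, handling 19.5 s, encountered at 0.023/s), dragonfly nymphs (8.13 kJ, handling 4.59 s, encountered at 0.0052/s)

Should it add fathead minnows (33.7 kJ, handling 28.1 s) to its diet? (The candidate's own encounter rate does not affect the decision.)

Intake rate on the current diet: R = (0.023×40.8 + 0.0052×8.13) / (1 + 0.023×19.5 + 0.0052×4.59) = 0.9807/1.472 = 0.6661 kJ/s.
Profitability of fathead minnows: 33.7/28.1 = 1.199 kJ/s.
Since 1.199 > R, including fathead minnows increases the long-run rate.

Yes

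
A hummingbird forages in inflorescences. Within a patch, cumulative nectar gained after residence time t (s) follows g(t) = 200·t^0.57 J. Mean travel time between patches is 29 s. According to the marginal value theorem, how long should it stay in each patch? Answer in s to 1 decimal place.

Maximise g(t)/(T+t): set derivative to zero → g'(t)(T+t) = g(t).
g'(t) = 0.57·200·t^-0.43. Setting 0.57·200·t^-0.43 = 200·t^0.57/(29+t) gives 0.57(29+t) = t, so 0.43·t = 0.57×29.
t* = 0.57×29/0.43 = 38.44 s.

38.4 s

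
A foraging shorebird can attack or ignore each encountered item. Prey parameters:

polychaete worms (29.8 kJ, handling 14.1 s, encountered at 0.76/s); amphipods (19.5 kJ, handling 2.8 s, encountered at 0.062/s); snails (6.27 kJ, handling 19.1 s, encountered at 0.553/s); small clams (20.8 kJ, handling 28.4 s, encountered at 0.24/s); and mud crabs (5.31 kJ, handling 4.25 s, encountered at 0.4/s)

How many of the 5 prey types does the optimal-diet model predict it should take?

2

Profitabilities (E/h, kJ/s): amphipods 6.96, polychaete worms 2.11, mud crabs 1.25, small clams 0.732, snails 0.328. Add prey in this order while the next type's profitability exceeds the intake rate on those already taken.
Rate on top 1: 1.03. polychaete worms: 2.11 > 1.03 → include.
Rate on top 2: 2.007. mud crabs: 1.25 < 2.007 → exclude; stop.
Optimal diet: amphipods, polychaete worms — 2 of 5 types.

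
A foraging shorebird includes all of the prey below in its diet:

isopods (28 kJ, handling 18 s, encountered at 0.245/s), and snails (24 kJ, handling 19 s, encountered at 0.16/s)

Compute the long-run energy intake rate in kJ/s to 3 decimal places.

1.266 kJ/s

Energy encountered per unit search time: 0.245×28 + 0.16×24 = 10.7 kJ/s.
Handling time per unit search time: 0.245×18 + 0.16×19 = 7.45.
Rate = 10.7/(1 + 7.45) = 1.266 kJ/s.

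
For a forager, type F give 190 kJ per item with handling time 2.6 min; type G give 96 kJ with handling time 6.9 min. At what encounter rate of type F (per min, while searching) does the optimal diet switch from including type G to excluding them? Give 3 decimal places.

At the threshold, the rate on type F alone equals the profitability of type G: λ·190/(1 + λ·2.6) = 96/6.9 = 13.91.
Rearranging, λ(190 − 13.91×2.6) = 13.91, so λ = 13.91/153.8 = 0.09045 per min.

0.090 per min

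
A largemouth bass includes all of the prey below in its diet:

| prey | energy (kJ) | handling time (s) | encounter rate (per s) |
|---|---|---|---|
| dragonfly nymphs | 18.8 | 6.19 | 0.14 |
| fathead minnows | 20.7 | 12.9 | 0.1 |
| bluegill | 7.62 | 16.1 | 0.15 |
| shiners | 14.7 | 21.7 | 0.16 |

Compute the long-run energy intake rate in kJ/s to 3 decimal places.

0.906 kJ/s

Energy encountered per unit search time: 0.14×18.8 + 0.1×20.7 + 0.15×7.62 + 0.16×14.7 = 8.197 kJ/s.
Handling time per unit search time: 0.14×6.19 + 0.1×12.9 + 0.15×16.1 + 0.16×21.7 = 8.044.
Rate = 8.197/(1 + 8.044) = 0.9064 kJ/s.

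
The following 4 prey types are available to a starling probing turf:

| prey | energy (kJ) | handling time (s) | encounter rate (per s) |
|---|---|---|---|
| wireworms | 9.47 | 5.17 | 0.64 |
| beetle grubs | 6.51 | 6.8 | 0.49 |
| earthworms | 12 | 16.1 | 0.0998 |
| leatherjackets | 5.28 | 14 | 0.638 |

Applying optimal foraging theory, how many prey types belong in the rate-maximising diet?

1

E/h in descending order: wireworms 1.83, beetle grubs 0.957, earthworms 0.745, leatherjackets 0.377 kJ/s. The optimal diet is the largest prefix of this list for which every included type satisfies E_i/h_i > R on the types above it.
Rate on top 1: 1.407. beetle grubs: 0.957 < 1.407 → exclude; stop.
Optimal diet: wireworms — 1 of 4 types.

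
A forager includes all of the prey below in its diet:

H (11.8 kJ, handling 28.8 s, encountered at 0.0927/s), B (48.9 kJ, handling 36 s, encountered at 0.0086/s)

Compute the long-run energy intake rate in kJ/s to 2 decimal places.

R = Σλ_iE_i / (1 + Σλ_ih_i)
Numerator: 0.0927×11.8 + 0.0086×48.9 = 1.514
Denominator: 1 + 0.0927×28.8 + 0.0086×36 = 3.979
R = 1.514/3.979 = 0.3806 kJ/s

0.38 kJ/s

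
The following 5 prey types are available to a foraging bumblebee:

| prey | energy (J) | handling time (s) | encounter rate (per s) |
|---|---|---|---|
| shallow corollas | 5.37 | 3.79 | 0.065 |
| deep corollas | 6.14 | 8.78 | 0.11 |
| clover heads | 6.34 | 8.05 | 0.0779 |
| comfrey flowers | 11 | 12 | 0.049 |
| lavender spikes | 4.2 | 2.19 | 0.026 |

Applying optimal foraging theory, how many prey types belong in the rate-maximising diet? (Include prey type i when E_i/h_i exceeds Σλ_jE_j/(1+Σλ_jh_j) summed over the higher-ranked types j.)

5

E/h in descending order: lavender spikes 1.92, shallow corollas 1.42, comfrey flowers 0.917, clover heads 0.788, deep corollas 0.699 J/s. The optimal diet is the largest prefix of this list for which every included type satisfies E_i/h_i > R on the types above it.
Rate on top 1: 0.1033. shallow corollas: 1.42 > 0.1033 → include.
Rate on top 2: 0.3516. comfrey flowers: 0.917 > 0.3516 → include.
Rate on top 3: 0.5273. clover heads: 0.788 > 0.5273 → include.
Rate on top 4: 0.5921. deep corollas: 0.699 > 0.5921 → include.
Optimal diet: lavender spikes, shallow corollas, comfrey flowers, clover heads, deep corollas — 5 of 5 types.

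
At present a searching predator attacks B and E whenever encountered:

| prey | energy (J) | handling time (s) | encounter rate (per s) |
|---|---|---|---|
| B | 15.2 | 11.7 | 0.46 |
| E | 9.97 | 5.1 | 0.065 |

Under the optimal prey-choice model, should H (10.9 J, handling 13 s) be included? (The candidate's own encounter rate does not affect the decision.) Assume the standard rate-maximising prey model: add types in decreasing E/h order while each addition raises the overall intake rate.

Intake rate on the current diet: R = (0.46×15.2 + 0.065×9.97) / (1 + 0.46×11.7 + 0.065×5.1) = 7.64/6.713 = 1.138 J/s.
Profitability of H: 10.9/13 = 0.8385 J/s.
0.8385 < 1.138, so adding H would lower the average — exclude it.

No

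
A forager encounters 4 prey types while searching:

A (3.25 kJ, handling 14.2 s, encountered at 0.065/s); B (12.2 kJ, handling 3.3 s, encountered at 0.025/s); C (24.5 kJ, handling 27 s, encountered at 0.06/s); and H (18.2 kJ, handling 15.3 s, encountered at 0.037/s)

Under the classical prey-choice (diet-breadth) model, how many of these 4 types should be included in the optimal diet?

3

Profitabilities (E/h, kJ/s): B 3.7, H 1.19, C 0.907, A 0.229. Add prey in this order while the next type's profitability exceeds the intake rate on those already taken.
Rate on top 1: 0.2818. H: 1.19 > 0.2818 → include.
Rate on top 2: 0.5935. C: 0.907 > 0.5935 → include.
Rate on top 3: 0.7491. A: 0.229 < 0.7491 → exclude; stop.
Optimal diet: B, H, C — 3 of 4 types.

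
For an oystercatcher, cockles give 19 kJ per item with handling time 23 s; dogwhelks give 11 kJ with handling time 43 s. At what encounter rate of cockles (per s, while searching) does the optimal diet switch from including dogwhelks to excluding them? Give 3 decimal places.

The zero-one rule: include dogwhelks iff E₂/h₂ > λE₁/(1+λh₁). Equality gives the switch point.
λE₁h₂ = E₂ + λE₂h₁ ⇒ λ = E₂/(E₁h₂ − E₂h₁) = 11/(817 − 253) = 0.0195 per s.

0.020 per s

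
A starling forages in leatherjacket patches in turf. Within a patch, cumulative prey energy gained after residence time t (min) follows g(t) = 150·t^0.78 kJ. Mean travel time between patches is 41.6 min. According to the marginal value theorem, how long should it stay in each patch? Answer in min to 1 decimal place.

147.5 min

Maximise g(t)/(T+t): set derivative to zero → g'(t)(T+t) = g(t).
g'(t) = 0.78·150·t^-0.22. Setting 0.78·150·t^-0.22 = 150·t^0.78/(41.6+t) gives 0.78(41.6+t) = t, so 0.22·t = 0.78×41.6.
t* = 0.78×41.6/0.22 = 147.5 min.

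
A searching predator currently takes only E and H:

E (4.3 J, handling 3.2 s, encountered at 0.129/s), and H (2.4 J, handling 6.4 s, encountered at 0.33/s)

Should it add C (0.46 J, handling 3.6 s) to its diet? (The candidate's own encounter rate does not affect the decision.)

No

On E and H alone, R = ΣλE/(1+Σλh) = 1.347/3.525 = 0.3821 J/s.
Profitability of C: 0.46/3.6 = 0.1278 J/s.
Since 0.1278 < R, time spent handling C is better spent searching.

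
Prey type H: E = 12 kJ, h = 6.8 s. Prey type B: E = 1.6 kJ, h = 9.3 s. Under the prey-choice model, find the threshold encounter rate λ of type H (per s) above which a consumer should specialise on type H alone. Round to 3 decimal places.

At the threshold, the rate on type H alone equals the profitability of type B: λ·12/(1 + λ·6.8) = 1.6/9.3 = 0.172.
Rearranging, λ(12 − 0.172×6.8) = 0.172, so λ = 0.172/10.83 = 0.01589 per s.

0.016 per s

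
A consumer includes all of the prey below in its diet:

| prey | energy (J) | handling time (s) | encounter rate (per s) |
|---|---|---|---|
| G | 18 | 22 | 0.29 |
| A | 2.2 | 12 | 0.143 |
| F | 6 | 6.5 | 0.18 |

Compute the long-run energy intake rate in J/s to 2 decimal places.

0.64 J/s

Energy encountered per unit search time: 0.29×18 + 0.143×2.2 + 0.18×6 = 6.615 J/s.
Handling time per unit search time: 0.29×22 + 0.143×12 + 0.18×6.5 = 9.266.
Rate = 6.615/(1 + 9.266) = 0.6443 J/s.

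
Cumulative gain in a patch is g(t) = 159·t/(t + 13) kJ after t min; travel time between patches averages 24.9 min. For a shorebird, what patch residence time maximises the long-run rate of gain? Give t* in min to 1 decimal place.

Maximise g(t)/(T+t): set derivative to zero → g'(t)(T+t) = g(t).
g'(t) = 159·13/(t + 13)². Setting 159·13/(t+13)² = 159t/[(t+13)(24.9+t)] gives 13(24.9+t) = t(t+13), so t² = 13×24.9 = 323.7.
t* = √323.7 = 17.99 min.

18.0 min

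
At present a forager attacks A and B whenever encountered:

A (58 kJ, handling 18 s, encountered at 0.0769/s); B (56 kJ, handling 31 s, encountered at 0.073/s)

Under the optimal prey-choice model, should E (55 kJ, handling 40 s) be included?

Current rate: (0.0769×58 + 0.073×56)/(1 + 0.0769×18 + 0.073×31) = 1.839 kJ/s.
Profitability of E: 55/40 = 1.375 kJ/s.
1.375 < 1.839, so adding E would lower the average — exclude it.

No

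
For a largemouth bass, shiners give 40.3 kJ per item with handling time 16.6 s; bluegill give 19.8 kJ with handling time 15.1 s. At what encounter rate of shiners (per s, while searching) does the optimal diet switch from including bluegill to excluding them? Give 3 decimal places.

0.071 per s

Drop bluegill once their profitability E₂/h₂ falls below the rate achievable on shiners alone: E₂/h₂ = λE₁/(1 + λh₁).
Solve for λ: λE₁h₂ = E₂(1 + λh₁) → λ(E₁h₂ − E₂h₁) = E₂ → λ = E₂/(E₁h₂ − E₂h₁).
λ = 19.8/(40.3×15.1 − 19.8×16.6) = 19.8/279.8 = 0.07075 per s.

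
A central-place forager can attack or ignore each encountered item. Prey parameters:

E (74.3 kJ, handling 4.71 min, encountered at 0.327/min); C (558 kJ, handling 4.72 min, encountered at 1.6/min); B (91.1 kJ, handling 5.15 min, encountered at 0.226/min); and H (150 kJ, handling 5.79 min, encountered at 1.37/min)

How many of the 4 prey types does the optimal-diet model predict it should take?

1

Rank by E/h (kJ/min): C 118, H 25.9, B 17.7, E 15.8. Include each in turn until the next type's E/h falls below the running intake rate.
Rate on top 1: 104.4. H: 25.9 < 104.4 → exclude; stop.
Optimal diet: C — 1 of 4 types.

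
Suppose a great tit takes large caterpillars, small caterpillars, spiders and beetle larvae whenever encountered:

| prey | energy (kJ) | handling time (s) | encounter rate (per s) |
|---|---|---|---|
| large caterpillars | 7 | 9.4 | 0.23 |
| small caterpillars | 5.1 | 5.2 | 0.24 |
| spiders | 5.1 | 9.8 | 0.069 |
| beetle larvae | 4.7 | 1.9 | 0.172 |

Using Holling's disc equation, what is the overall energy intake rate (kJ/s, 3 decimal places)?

0.738 kJ/s

R = (0.23×7 + 0.24×5.1 + 0.069×5.1 + 0.172×4.7) / (1 + 0.23×9.4 + 0.24×5.2 + 0.069×9.8 + 0.172×1.9) = 3.994/5.413 = 0.7379 kJ/s.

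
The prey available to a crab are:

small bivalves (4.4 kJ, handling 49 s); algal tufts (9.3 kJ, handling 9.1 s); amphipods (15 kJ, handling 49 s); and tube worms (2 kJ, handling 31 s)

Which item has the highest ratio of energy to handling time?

Profitability E/h (kJ/s): small bivalves = 4.4/49 = 0.0898, algal tufts = 9.3/9.1 = 1.02, amphipods = 15/49 = 0.306, tube worms = 2/31 = 0.0645.
Ranked: algal tufts > amphipods > small bivalves > tube worms.

algal tufts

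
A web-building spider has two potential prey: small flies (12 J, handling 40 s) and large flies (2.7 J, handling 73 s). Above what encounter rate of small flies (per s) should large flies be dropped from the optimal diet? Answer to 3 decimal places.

0.004 per s

The zero-one rule: include large flies iff E₂/h₂ > λE₁/(1+λh₁). Equality gives the switch point.
λE₁h₂ = E₂ + λE₂h₁ ⇒ λ = E₂/(E₁h₂ − E₂h₁) = 2.7/(876 − 108) = 0.003516 per s.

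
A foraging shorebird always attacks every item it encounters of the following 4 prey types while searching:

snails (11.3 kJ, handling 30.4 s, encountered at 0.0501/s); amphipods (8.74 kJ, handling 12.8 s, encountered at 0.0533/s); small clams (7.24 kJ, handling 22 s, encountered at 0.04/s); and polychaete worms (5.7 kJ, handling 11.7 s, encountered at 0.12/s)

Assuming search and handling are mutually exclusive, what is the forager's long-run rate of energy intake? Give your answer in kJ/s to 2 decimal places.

0.37 kJ/s

R = (0.0501×11.3 + 0.0533×8.74 + 0.04×7.24 + 0.12×5.7) / (1 + 0.0501×30.4 + 0.0533×12.8 + 0.04×22 + 0.12×11.7) = 2.006/5.489 = 0.3654 kJ/s.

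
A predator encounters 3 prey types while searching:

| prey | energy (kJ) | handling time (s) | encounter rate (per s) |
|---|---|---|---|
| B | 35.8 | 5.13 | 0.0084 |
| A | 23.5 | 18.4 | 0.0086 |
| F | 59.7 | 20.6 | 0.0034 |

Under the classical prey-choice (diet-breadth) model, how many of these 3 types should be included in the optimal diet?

Rank by E/h (kJ/s): B 6.98, F 2.9, A 1.28. Include each in turn until the next type's E/h falls below the running intake rate.
Rate on top 1: 0.2883. F: 2.9 > 0.2883 → include.
Rate on top 2: 0.4525. A: 1.28 > 0.4525 → include.
Optimal diet: B, F, A — 3 of 3 types.

3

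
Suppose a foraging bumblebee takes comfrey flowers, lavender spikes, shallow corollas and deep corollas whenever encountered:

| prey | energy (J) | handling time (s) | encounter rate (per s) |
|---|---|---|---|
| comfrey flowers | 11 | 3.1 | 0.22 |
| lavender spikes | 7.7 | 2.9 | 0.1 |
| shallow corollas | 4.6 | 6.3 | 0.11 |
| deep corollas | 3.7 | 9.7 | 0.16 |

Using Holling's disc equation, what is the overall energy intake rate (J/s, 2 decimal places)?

1.02 J/s

R = Σλ_iE_i / (1 + Σλ_ih_i)
Numerator: 0.22×11 + 0.1×7.7 + 0.11×4.6 + 0.16×3.7 = 4.288
Denominator: 1 + 0.22×3.1 + 0.1×2.9 + 0.11×6.3 + 0.16×9.7 = 4.217
R = 4.288/4.217 = 1.017 J/s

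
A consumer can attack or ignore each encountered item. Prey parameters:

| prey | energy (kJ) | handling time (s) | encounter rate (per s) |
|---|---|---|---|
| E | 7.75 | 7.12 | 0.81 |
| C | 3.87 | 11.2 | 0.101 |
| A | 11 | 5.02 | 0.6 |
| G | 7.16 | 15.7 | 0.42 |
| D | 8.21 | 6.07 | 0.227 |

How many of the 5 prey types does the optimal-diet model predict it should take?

1

E/h in descending order: A 2.19, D 1.35, E 1.09, G 0.456, C 0.346 kJ/s. The optimal diet is the largest prefix of this list for which every included type satisfies E_i/h_i > R on the types above it.
Rate on top 1: 1.645. D: 1.35 < 1.645 → exclude; stop.
Optimal diet: A — 1 of 5 types.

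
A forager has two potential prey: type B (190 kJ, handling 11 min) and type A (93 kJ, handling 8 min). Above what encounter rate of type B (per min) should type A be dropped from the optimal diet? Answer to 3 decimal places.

The zero-one rule: include type A iff E₂/h₂ > λE₁/(1+λh₁). Equality gives the switch point.
λE₁h₂ = E₂ + λE₂h₁ ⇒ λ = E₂/(E₁h₂ − E₂h₁) = 93/(1520 − 1023) = 0.1871 per min.

0.187 per min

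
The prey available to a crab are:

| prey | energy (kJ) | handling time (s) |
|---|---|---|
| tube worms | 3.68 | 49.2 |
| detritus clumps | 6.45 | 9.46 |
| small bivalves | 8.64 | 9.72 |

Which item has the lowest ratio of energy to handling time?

In descending order of E/h:
small bivalves: 8.64/9.72 = 0.889 kJ/s
detritus clumps: 6.45/9.46 = 0.682 kJ/s
tube worms: 3.68/49.2 = 0.0748 kJ/s

tube worms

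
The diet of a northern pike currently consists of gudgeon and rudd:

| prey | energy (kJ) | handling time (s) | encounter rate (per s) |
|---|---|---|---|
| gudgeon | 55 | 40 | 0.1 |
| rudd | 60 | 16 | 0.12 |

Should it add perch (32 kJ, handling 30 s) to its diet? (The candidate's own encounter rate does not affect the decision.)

Intake rate on the current diet: R = (0.1×55 + 0.12×60) / (1 + 0.1×40 + 0.12×16) = 12.7/6.92 = 1.835 kJ/s.
Profitability of perch: 32/30 = 1.067 kJ/s.
1.067 < 1.835, so adding perch would lower the average — exclude it.

No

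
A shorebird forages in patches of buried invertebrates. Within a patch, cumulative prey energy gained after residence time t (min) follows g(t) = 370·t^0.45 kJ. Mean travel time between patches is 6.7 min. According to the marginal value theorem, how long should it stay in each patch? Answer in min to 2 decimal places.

5.48 min

Optimal t* satisfies g'(t*) = g(t*)/(T + t*).
g'(t) = 0.45·370·t^-0.55. Setting 0.45·370·t^-0.55 = 370·t^0.45/(6.7+t) gives 0.45(6.7+t) = t, so 0.55·t = 0.45×6.7.
t* = 0.45×6.7/0.55 = 5.482 min.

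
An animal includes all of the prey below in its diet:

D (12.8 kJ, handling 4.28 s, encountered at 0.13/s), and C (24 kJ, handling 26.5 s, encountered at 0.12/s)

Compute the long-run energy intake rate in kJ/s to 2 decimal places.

0.96 kJ/s

R = Σλ_iE_i / (1 + Σλ_ih_i)
Numerator: 0.13×12.8 + 0.12×24 = 4.544
Denominator: 1 + 0.13×4.28 + 0.12×26.5 = 4.736
R = 4.544/4.736 = 0.9594 kJ/s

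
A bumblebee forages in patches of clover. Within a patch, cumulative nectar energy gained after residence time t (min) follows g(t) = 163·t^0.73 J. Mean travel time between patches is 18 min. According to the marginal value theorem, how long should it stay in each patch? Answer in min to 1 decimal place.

48.7 min

By the marginal value theorem, leave when the instantaneous gain rate g'(t) equals the habitat-wide average g(t)/(T + t).
g'(t) = 0.73·163·t^-0.27. Setting 0.73·163·t^-0.27 = 163·t^0.73/(18+t) gives 0.73(18+t) = t, so 0.27·t = 0.73×18.
t* = 0.73×18/0.27 = 48.67 min.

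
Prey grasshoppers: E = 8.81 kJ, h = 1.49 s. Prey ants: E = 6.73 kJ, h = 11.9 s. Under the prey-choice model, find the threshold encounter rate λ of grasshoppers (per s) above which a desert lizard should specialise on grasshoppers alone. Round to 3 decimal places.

Drop ants once their profitability E₂/h₂ falls below the rate achievable on grasshoppers alone: E₂/h₂ = λE₁/(1 + λh₁).
Solve for λ: λE₁h₂ = E₂(1 + λh₁) → λ(E₁h₂ − E₂h₁) = E₂ → λ = E₂/(E₁h₂ − E₂h₁).
λ = 6.73/(8.81×11.9 − 6.73×1.49) = 6.73/94.81 = 0.07098 per s.

0.071 per s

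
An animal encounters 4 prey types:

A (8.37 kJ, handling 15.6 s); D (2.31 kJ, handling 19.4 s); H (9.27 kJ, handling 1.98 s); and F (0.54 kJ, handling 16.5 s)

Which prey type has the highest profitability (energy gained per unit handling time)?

H

In descending order of E/h:
H: 9.27/1.98 = 4.68 kJ/s
A: 8.37/15.6 = 0.537 kJ/s
D: 2.31/19.4 = 0.119 kJ/s
F: 0.54/16.5 = 0.0327 kJ/s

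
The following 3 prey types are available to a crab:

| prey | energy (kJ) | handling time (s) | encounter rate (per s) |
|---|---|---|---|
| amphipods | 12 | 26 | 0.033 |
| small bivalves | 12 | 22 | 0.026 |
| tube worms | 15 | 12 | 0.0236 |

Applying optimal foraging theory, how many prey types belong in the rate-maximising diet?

Rank by E/h (kJ/s): tube worms 1.25, small bivalves 0.545, amphipods 0.462. Include each in turn until the next type's E/h falls below the running intake rate.
Rate on top 1: 0.2759. small bivalves: 0.545 > 0.2759 → include.
Rate on top 2: 0.359. amphipods: 0.462 > 0.359 → include.
Optimal diet: tube worms, small bivalves, amphipods — 3 of 3 types.

3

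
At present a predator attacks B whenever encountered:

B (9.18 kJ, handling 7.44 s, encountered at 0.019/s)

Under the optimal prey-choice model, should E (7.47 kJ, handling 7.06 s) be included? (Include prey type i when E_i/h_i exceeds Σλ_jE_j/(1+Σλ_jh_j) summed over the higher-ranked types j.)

Yes

Intake rate on the current diet: R = (0.019×9.18) / (1 + 0.019×7.44) = 0.1744/1.141 = 0.1528 kJ/s.
E: E/h = 7.47/7.06 = 1.058 kJ/s.
Since 1.058 > R, including E increases the long-run rate.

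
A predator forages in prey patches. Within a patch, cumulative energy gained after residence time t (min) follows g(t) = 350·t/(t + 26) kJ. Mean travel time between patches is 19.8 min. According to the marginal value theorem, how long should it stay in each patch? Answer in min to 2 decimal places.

By the marginal value theorem, leave when the instantaneous gain rate g'(t) equals the habitat-wide average g(t)/(T + t).
g'(t) = 350·26/(t + 26)². Setting 350·26/(t+26)² = 350t/[(t+26)(19.8+t)] gives 26(19.8+t) = t(t+26), so t² = 26×19.8 = 514.8.
t* = √514.8 = 22.69 min.

22.69 min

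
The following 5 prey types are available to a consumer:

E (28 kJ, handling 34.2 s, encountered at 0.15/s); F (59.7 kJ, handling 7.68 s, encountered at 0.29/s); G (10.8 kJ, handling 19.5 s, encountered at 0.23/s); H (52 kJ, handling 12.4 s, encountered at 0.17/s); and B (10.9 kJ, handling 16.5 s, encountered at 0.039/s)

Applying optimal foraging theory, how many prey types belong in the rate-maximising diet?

1

Profitabilities (E/h, kJ/s): F 7.77, H 4.19, E 0.819, B 0.661, G 0.554. Add prey in this order while the next type's profitability exceeds the intake rate on those already taken.
Rate on top 1: 5.365. H: 4.19 < 5.365 → exclude; stop.
Optimal diet: F — 1 of 5 types.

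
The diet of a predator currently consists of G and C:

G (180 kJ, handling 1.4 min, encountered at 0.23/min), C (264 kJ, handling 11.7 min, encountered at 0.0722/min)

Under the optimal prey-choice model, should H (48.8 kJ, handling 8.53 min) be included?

No

Intake rate on the current diet: R = (0.23×180 + 0.0722×264) / (1 + 0.23×1.4 + 0.0722×11.7) = 60.46/2.167 = 27.9 kJ/min.
H: E/h = 48.8/8.53 = 5.721 kJ/min.
5.721 < 27.9, so adding H would lower the average — exclude it.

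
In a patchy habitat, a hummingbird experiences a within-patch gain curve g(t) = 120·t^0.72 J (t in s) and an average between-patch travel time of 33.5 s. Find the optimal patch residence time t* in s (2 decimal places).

Optimal t* satisfies g'(t*) = g(t*)/(T + t*).
g'(t) = 0.72·120·t^-0.28. Setting 0.72·120·t^-0.28 = 120·t^0.72/(33.5+t) gives 0.72(33.5+t) = t, so 0.28·t = 0.72×33.5.
t* = 0.72×33.5/0.28 = 86.14 s.

86.14 s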